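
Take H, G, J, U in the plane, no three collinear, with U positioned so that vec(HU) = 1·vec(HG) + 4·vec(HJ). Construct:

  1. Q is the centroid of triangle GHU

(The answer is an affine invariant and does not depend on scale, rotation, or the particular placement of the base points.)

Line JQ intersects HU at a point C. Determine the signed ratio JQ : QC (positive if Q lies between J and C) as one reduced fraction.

Choose coordinates H = (0, 0), G = (1, 0), J = (0, 1), U = (1, 4).
1. Q is the centroid of triangle GHU ⇒ Q = (2/3, 4/3)
line JQ meets HU at C = (2/7, 8/7)
Q = J + t·(C−J) with t = 7/3, so JQ:QC = 7/3:-4/3

JQ:QC = -7/4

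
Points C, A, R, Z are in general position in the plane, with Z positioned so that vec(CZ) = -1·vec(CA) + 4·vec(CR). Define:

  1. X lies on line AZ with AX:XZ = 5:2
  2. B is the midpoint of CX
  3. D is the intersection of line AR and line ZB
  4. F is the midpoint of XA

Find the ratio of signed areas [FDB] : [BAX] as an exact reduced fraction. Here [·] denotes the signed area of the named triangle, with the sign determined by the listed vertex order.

Set C = (0, 0), A = (1, 0), R = (0, 1), Z = (-1, 4); any affine frame gives the same invariant.
1. X lies on line AZ with AX:XZ = 5:2 ⇒ X = (-3/7, 20/7)
2. B is the midpoint of CX ⇒ B = (-3/14, 10/7)
3. D is the intersection of line AR and line ZB ⇒ D = (-3/25, 28/25)
4. F is the midpoint of XA ⇒ F = (2/7, 10/7)
2·[FDB] = -27/175, 2·[BAX] = 10/7
[FDB]:[BAX] = -27/175:10/7 = -27/250

[FDB]:[BAX] = -27/250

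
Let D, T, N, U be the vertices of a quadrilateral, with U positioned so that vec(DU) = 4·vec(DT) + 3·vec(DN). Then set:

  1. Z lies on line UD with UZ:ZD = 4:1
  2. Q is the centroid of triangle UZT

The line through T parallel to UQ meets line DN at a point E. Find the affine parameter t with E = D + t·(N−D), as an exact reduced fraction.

t = -27/31

Set D = (0, 0), T = (1, 0), N = (0, 1), U = (4, 3); any affine frame gives the same invariant.
1. Z lies on line UD with UZ:ZD = 4:1 ⇒ Z = (4/5, 3/5)
2. Q is the centroid of triangle UZT ⇒ Q = (29/15, 6/5)
through T parallel to UQ: direction (-31/15, -9/5); meets DN at E = (0, -27/31)
E = D + t·(N−D) with t = -27/31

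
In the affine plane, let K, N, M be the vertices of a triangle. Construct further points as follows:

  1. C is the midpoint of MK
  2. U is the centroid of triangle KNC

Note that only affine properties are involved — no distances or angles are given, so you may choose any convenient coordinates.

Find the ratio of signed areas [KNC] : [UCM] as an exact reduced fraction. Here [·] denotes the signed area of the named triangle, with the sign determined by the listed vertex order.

[KNC]:[UCM] = -3

Work in coordinates with K = (0, 0), N = (1, 0), M = (0, 1).
1. C is the midpoint of MK ⇒ C = (0, 1/2)
2. U is the centroid of triangle KNC ⇒ U = (1/3, 1/6)
2·[KNC] = 1/2, 2·[UCM] = -1/6
[KNC]:[UCM] = 1/2:-1/6 = -3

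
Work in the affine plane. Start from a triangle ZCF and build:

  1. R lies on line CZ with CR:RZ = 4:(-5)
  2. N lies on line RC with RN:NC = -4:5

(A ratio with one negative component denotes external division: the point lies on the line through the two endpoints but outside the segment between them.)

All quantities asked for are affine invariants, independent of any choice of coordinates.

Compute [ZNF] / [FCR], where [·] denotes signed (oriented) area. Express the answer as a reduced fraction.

Choose coordinates Z = (0, 0), C = (1, 0), F = (0, 1).
1. R lies on line CZ with CR:RZ = 4:(-5) ⇒ R = (5, 0)
2. N lies on line RC with RN:NC = -4:5 ⇒ N = (21, 0)
2·[ZNF] = 21, 2·[FCR] = 4
[ZNF]:[FCR] = 21:4 = 21/4

[ZNF]:[FCR] = 21/4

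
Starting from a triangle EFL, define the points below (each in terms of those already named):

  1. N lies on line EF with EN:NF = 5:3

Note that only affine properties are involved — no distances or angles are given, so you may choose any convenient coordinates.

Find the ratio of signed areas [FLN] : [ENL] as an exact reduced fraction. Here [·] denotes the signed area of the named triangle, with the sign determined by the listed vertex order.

Assign E = (0, 0), F = (1, 0), L = (0, 1) — the answer is frame-independent, so this choice is without loss of generality.
1. N lies on line EF with EN:NF = 5:3 ⇒ N = (5/8, 0)
2·[FLN] = 3/8, 2·[ENL] = 5/8
[FLN]:[ENL] = 3/8:5/8 = 3/5

[FLN]:[ENL] = 3/5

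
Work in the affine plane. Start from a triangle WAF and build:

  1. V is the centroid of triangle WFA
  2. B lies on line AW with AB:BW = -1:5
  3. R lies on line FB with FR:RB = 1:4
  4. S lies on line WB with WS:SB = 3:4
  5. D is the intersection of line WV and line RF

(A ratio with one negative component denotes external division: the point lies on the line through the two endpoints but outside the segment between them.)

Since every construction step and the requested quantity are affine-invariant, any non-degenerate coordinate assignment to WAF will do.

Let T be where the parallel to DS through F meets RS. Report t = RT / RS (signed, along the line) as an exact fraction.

Set W = (0, 0), A = (1, 0), F = (0, 1); any affine frame gives the same invariant.
1. V is the centroid of triangle WFA ⇒ V = (1/3, 1/3)
2. B lies on line AW with AB:BW = -1:5 ⇒ B = (5/4, 0)
3. R lies on line FB with FR:RB = 1:4 ⇒ R = (1/4, 4/5)
4. S lies on line WB with WS:SB = 3:4 ⇒ S = (15/28, 0)
5. D is the intersection of line WV and line RF ⇒ D = (5/9, 5/9)
through F parallel to DS: direction (-5/252, -5/9); meets RS at T = (5/308, 16/11)
T = R + t·(S−R) with t = -9/11

t = -9/11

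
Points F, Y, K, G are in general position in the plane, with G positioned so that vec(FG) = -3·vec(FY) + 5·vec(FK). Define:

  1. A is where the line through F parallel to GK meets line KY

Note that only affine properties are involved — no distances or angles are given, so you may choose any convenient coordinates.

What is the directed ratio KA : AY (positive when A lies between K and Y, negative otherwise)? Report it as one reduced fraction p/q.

KA:AY = -3/4

Choose coordinates F = (0, 0), Y = (1, 0), K = (0, 1), G = (-3, 5).
1. A is where the line through F parallel to GK meets line KY ⇒ A = (-3, 4)
A = K + t·(Y−K) with t = -3, so KA:AY = t:(1−t) = -3:4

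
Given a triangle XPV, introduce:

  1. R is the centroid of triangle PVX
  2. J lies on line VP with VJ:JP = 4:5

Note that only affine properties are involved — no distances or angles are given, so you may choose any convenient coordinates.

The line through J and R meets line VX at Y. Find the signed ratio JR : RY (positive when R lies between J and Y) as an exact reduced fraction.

Assign X = (0, 0), P = (1, 0), V = (0, 1) — the answer is frame-independent, so this choice is without loss of generality.
1. R is the centroid of triangle PVX ⇒ R = (1/3, 1/3)
2. J lies on line VP with VJ:JP = 4:5 ⇒ J = (4/9, 5/9)
line JR meets VX at Y = (0, -1/3)
R = J + t·(Y−J) with t = 1/4, so JR:RY = 1/4:3/4

JR:RY = 1/3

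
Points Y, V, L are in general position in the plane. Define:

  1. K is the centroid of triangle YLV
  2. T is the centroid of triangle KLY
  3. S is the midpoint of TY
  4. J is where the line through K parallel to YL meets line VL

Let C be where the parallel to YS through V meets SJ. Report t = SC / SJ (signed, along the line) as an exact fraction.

Assign Y = (0, 0), V = (1, 0), L = (0, 1) — the answer is frame-independent, so this choice is without loss of generality.
1. K is the centroid of triangle YLV ⇒ K = (1/3, 1/3)
2. T is the centroid of triangle KLY ⇒ T = (1/9, 4/9)
3. S is the midpoint of TY ⇒ S = (1/18, 2/9)
4. J is where the line through K parallel to YL meets line VL ⇒ J = (1/3, 2/3)
through V parallel to YS: direction (1/18, 2/9); meets SJ at C = (31/18, 26/9)
C = S + t·(J−S) with t = 6

t = 6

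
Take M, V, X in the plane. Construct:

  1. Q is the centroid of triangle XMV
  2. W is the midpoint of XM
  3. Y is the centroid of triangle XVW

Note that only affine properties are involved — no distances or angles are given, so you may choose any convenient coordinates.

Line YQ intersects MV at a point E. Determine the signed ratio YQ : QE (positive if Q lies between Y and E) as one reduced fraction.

Work in coordinates with M = (0, 0), V = (1, 0), X = (0, 1).
1. Q is the centroid of triangle XMV ⇒ Q = (1/3, 1/3)
2. W is the midpoint of XM ⇒ W = (0, 1/2)
3. Y is the centroid of triangle XVW ⇒ Y = (1/3, 1/2)
line YQ meets MV at E = (1/3, 0)
Q = Y + t·(E−Y) with t = 1/3, so YQ:QE = 1/3:2/3

YQ:QE = 1/2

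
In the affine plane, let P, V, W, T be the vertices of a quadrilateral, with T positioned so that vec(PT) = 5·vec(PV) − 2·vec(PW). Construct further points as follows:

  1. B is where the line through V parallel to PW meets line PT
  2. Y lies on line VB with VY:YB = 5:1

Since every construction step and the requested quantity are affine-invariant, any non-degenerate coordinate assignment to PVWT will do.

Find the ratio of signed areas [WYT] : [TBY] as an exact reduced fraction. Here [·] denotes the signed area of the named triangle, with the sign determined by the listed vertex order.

[WYT]:[TBY] = -55/4

Work in coordinates with P = (0, 0), V = (1, 0), W = (0, 1), T = (5, -2).
1. B is where the line through V parallel to PW meets line PT ⇒ B = (1, -2/5)
2. Y lies on line VB with VY:YB = 5:1 ⇒ Y = (1, -1/3)
2·[WYT] = 11/3, 2·[TBY] = -4/15
[WYT]:[TBY] = 11/3:-4/15 = -55/4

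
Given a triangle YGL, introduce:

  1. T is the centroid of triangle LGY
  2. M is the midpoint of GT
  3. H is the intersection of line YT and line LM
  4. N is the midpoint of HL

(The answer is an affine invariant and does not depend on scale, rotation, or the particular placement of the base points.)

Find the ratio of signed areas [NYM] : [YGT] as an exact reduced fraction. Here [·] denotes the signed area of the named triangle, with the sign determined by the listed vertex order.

Work in coordinates with Y = (0, 0), G = (1, 0), L = (0, 1).
1. T is the centroid of triangle LGY ⇒ T = (1/3, 1/3)
2. M is the midpoint of GT ⇒ M = (2/3, 1/6)
3. H is the intersection of line YT and line LM ⇒ H = (4/9, 4/9)
4. N is the midpoint of HL ⇒ N = (2/9, 13/18)
2·[NYM] = 4/9, 2·[YGT] = 1/3
[NYM]:[YGT] = 4/9:1/3 = 4/3

[NYM]:[YGT] = 4/3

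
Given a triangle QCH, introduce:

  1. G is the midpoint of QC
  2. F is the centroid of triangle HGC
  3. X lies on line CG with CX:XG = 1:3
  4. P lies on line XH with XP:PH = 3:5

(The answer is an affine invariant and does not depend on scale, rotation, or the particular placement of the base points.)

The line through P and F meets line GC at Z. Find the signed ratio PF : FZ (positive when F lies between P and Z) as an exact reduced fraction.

Assign Q = (0, 0), C = (1, 0), H = (0, 1) — the answer is frame-independent, so this choice is without loss of generality.
1. G is the midpoint of QC ⇒ G = (1/2, 0)
2. F is the centroid of triangle HGC ⇒ F = (1/2, 1/3)
3. X lies on line CG with CX:XG = 1:3 ⇒ X = (7/8, 0)
4. P lies on line XH with XP:PH = 3:5 ⇒ P = (35/64, 3/8)
line PF meets GC at Z = (1/8, 0)
F = P + t·(Z−P) with t = 1/9, so PF:FZ = 1/9:8/9

PF:FZ = 1/8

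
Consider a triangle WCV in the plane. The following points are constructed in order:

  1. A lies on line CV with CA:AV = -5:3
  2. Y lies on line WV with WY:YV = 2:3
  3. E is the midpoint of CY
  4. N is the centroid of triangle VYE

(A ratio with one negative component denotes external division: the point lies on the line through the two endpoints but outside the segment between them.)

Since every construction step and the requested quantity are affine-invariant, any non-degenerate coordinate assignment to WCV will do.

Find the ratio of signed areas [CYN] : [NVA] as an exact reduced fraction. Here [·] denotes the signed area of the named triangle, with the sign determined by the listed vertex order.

[CYN]:[NVA] = -4/9

Set W = (0, 0), C = (1, 0), V = (0, 1); any affine frame gives the same invariant.
1. A lies on line CV with CA:AV = -5:3 ⇒ A = (-3/2, 5/2)
2. Y lies on line WV with WY:YV = 2:3 ⇒ Y = (0, 2/5)
3. E is the midpoint of CY ⇒ E = (1/2, 1/5)
4. N is the centroid of triangle VYE ⇒ N = (1/6, 8/15)
2·[CYN] = -1/5, 2·[NVA] = 9/20
[CYN]:[NVA] = -1/5:9/20 = -4/9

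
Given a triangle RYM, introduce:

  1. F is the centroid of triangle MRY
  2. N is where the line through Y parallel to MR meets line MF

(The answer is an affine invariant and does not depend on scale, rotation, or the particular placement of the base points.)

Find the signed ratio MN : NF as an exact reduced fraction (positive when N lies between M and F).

Set R = (0, 0), Y = (1, 0), M = (0, 1); any affine frame gives the same invariant.
1. F is the centroid of triangle MRY ⇒ F = (1/3, 1/3)
2. N is where the line through Y parallel to MR meets line MF ⇒ N = (1, -1)
N = M + t·(F−M) with t = 3, so MN:NF = t:(1−t) = 3:-2

MN:NF = -3/2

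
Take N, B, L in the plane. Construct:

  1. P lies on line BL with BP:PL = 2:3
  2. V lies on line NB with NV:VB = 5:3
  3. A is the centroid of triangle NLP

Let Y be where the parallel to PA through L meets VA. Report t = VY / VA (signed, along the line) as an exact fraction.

Work in coordinates with N = (0, 0), B = (1, 0), L = (0, 1).
1. P lies on line BL with BP:PL = 2:3 ⇒ P = (3/5, 2/5)
2. V lies on line NB with NV:VB = 5:3 ⇒ V = (5/8, 0)
3. A is the centroid of triangle NLP ⇒ A = (1/5, 7/15)
through L parallel to PA: direction (-2/5, 1/15); meets VA at Y = (-32/95, 301/285)
Y = V + t·(A−V) with t = 43/19

t = 43/19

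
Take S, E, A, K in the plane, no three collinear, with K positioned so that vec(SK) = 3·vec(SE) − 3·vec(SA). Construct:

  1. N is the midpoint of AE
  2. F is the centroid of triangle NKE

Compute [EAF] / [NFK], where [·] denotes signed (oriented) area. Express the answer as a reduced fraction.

[EAF]:[NFK] = -2

Assign S = (0, 0), E = (1, 0), A = (0, 1), K = (3, -3) — the answer is frame-independent, so this choice is without loss of generality.
1. N is the midpoint of AE ⇒ N = (1/2, 1/2)
2. F is the centroid of triangle NKE ⇒ F = (3/2, -5/6)
2·[EAF] = 1/3, 2·[NFK] = -1/6
[EAF]:[NFK] = 1/3:-1/6 = -2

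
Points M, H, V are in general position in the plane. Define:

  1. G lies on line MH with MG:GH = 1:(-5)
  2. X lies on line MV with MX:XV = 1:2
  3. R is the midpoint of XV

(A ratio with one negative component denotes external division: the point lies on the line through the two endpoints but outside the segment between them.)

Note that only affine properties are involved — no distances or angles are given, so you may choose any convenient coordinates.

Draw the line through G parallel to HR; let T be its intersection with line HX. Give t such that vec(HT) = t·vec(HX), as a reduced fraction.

t = 5/2

Set M = (0, 0), H = (1, 0), V = (0, 1); any affine frame gives the same invariant.
1. G lies on line MH with MG:GH = 1:(-5) ⇒ G = (-1/4, 0)
2. X lies on line MV with MX:XV = 1:2 ⇒ X = (0, 1/3)
3. R is the midpoint of XV ⇒ R = (0, 2/3)
through G parallel to HR: direction (-1, 2/3); meets HX at T = (-3/2, 5/6)
T = H + t·(X−H) with t = 5/2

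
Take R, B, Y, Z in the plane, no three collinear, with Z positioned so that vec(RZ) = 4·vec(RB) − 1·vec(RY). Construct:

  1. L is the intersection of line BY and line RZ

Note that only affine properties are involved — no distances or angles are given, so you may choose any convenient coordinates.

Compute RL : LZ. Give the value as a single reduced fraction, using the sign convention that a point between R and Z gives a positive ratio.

Set R = (0, 0), B = (1, 0), Y = (0, 1), Z = (4, -1); any affine frame gives the same invariant.
1. L is the intersection of line BY and line RZ ⇒ L = (4/3, -1/3)
L = R + t·(Z−R) with t = 1/3, so RL:LZ = t:(1−t) = 1/3:2/3

RL:LZ = 1/2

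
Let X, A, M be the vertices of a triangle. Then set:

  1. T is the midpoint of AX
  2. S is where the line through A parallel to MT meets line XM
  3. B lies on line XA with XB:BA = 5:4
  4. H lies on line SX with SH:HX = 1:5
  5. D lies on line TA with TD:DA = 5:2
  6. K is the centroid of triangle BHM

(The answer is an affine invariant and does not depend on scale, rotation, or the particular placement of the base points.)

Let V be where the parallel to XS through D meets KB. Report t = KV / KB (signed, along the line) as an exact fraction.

t = 127/70

Set X = (0, 0), A = (1, 0), M = (0, 1); any affine frame gives the same invariant.
1. T is the midpoint of AX ⇒ T = (1/2, 0)
2. S is where the line through A parallel to MT meets line XM ⇒ S = (0, 2)
3. B lies on line XA with XB:BA = 5:4 ⇒ B = (5/9, 0)
4. H lies on line SX with SH:HX = 1:5 ⇒ H = (0, 5/3)
5. D lies on line TA with TD:DA = 5:2 ⇒ D = (6/7, 0)
6. K is the centroid of triangle BHM ⇒ K = (5/27, 8/9)
through D parallel to XS: direction (0, 2); meets KB at V = (6/7, -76/105)
V = K + t·(B−K) with t = 127/70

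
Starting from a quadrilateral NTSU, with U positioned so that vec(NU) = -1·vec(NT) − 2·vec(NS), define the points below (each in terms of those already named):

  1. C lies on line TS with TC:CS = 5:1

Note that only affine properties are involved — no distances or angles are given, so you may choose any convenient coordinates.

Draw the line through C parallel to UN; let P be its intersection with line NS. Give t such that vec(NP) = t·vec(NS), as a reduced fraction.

Choose coordinates N = (0, 0), T = (1, 0), S = (0, 1), U = (-1, -2).
1. C lies on line TS with TC:CS = 5:1 ⇒ C = (1/6, 5/6)
through C parallel to UN: direction (1, 2); meets NS at P = (0, 1/2)
P = N + t·(S−N) with t = 1/2

t = 1/2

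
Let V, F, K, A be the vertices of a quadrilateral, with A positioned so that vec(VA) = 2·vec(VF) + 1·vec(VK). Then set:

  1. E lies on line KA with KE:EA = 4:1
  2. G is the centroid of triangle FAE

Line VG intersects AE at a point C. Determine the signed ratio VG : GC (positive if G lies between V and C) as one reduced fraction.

VG:GC = 2

Choose coordinates V = (0, 0), F = (1, 0), K = (0, 1), A = (2, 1).
1. E lies on line KA with KE:EA = 4:1 ⇒ E = (8/5, 1)
2. G is the centroid of triangle FAE ⇒ G = (23/15, 2/3)
line VG meets AE at C = (23/10, 1)
G = V + t·(C−V) with t = 2/3, so VG:GC = 2/3:1/3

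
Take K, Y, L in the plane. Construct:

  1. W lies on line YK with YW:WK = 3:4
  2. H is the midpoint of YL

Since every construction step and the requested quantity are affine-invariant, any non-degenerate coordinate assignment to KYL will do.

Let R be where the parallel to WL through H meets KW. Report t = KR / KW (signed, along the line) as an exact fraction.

Choose coordinates K = (0, 0), Y = (1, 0), L = (0, 1).
1. W lies on line YK with YW:WK = 3:4 ⇒ W = (4/7, 0)
2. H is the midpoint of YL ⇒ H = (1/2, 1/2)
through H parallel to WL: direction (-4/7, 1); meets KW at R = (11/14, 0)
R = K + t·(W−K) with t = 11/8

t = 11/8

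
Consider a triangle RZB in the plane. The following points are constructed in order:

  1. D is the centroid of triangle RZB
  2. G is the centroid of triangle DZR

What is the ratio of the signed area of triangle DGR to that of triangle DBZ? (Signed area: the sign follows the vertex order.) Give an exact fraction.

Choose coordinates R = (0, 0), Z = (1, 0), B = (0, 1).
1. D is the centroid of triangle RZB ⇒ D = (1/3, 1/3)
2. G is the centroid of triangle DZR ⇒ G = (4/9, 1/9)
2·[DGR] = -1/9, 2·[DBZ] = -1/3
[DGR]:[DBZ] = -1/9:-1/3 = 1/3

[DGR]:[DBZ] = 1/3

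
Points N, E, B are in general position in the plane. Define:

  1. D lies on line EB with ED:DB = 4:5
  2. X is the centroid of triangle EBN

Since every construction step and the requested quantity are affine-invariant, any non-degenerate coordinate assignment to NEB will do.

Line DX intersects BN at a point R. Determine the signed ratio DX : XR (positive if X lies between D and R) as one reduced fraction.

DX:XR = 2/3

Set N = (0, 0), E = (1, 0), B = (0, 1); any affine frame gives the same invariant.
1. D lies on line EB with ED:DB = 4:5 ⇒ D = (5/9, 4/9)
2. X is the centroid of triangle EBN ⇒ X = (1/3, 1/3)
line DX meets BN at R = (0, 1/6)
X = D + t·(R−D) with t = 2/5, so DX:XR = 2/5:3/5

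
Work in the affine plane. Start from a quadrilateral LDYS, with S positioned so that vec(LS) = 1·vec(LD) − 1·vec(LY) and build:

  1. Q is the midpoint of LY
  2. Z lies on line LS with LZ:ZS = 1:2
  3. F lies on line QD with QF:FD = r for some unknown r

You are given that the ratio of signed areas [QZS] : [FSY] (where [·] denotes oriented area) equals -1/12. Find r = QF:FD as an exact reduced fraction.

r = -3/2

Work in coordinates with L = (0, 0), D = (1, 0), Y = (0, 1), S = (1, -1).
1. Q is the midpoint of LY ⇒ Q = (0, 1/2)
2. Z lies on line LS with LZ:ZS = 1:2 ⇒ Z = (1/3, -1/3)
3. With QF:FD = r, write λ = r/(r+1) so F = Q + λ·(D−Q); F is affine-linear in λ
Every point depending on F is an affine combination of F and λ-independent points, so each such coordinate is linear in λ; the λ² term in each signed area is a multiple of (D−Q)×(D−Q) = 0, so 2·[QZS] and 2·[FSY] are each linear in λ. Evaluating at λ=0 and λ=1:
  2·[QZS] = 1/3,   2·[FSY] = -3/2·λ + 1/2
So [QZS]:[FSY] = (1/3) / (-3/2·λ + 1/2). Setting this equal to -1/12:
  1/3 = -1/12·(-3/2·λ + 1/2)  ⇒  λ = 3
Then r = λ/(1−λ) = (3)/(-2) = -3/2. Check: with r = -3/2, F = (3, -1) and [QZS]:[FSY] = -1/12 as required.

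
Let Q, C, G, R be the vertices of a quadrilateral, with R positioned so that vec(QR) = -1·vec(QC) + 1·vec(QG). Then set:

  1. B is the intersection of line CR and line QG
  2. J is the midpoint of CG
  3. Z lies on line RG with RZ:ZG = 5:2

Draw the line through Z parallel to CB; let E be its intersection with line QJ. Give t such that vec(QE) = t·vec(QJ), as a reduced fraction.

t = 8/7

Work in coordinates with Q = (0, 0), C = (1, 0), G = (0, 1), R = (-1, 1).
1. B is the intersection of line CR and line QG ⇒ B = (0, 1/2)
2. J is the midpoint of CG ⇒ J = (1/2, 1/2)
3. Z lies on line RG with RZ:ZG = 5:2 ⇒ Z = (-2/7, 1)
through Z parallel to CB: direction (-1, 1/2); meets QJ at E = (4/7, 4/7)
E = Q + t·(J−Q) with t = 8/7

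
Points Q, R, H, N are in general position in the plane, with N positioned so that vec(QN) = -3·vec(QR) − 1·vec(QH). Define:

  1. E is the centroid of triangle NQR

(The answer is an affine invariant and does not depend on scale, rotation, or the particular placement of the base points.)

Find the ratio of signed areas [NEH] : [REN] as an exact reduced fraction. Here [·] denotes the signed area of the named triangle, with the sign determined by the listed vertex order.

Set Q = (0, 0), R = (1, 0), H = (0, 1), N = (-3, -1); any affine frame gives the same invariant.
1. E is the centroid of triangle NQR ⇒ E = (-2/3, -1/3)
2·[NEH] = 8/3, 2·[REN] = 1/3
[NEH]:[REN] = 8/3:1/3 = 8

[NEH]:[REN] = 8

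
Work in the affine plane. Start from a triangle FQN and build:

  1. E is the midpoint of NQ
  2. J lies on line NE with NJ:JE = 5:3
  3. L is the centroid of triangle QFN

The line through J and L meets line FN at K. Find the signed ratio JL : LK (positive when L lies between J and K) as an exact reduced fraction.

Set F = (0, 0), Q = (1, 0), N = (0, 1); any affine frame gives the same invariant.
1. E is the midpoint of NQ ⇒ E = (1/2, 1/2)
2. J lies on line NE with NJ:JE = 5:3 ⇒ J = (5/16, 11/16)
3. L is the centroid of triangle QFN ⇒ L = (1/3, 1/3)
line JL meets FN at K = (0, 6)
L = J + t·(K−J) with t = -1/15, so JL:LK = -1/15:16/15

JL:LK = -1/16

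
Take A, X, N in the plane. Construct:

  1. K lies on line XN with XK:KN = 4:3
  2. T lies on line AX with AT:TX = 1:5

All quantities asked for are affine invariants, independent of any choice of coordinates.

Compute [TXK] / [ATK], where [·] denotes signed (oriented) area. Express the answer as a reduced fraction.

[TXK]:[ATK] = 5

Choose coordinates A = (0, 0), X = (1, 0), N = (0, 1).
1. K lies on line XN with XK:KN = 4:3 ⇒ K = (3/7, 4/7)
2. T lies on line AX with AT:TX = 1:5 ⇒ T = (1/6, 0)
2·[TXK] = 10/21, 2·[ATK] = 2/21
[TXK]:[ATK] = 10/21:2/21 = 5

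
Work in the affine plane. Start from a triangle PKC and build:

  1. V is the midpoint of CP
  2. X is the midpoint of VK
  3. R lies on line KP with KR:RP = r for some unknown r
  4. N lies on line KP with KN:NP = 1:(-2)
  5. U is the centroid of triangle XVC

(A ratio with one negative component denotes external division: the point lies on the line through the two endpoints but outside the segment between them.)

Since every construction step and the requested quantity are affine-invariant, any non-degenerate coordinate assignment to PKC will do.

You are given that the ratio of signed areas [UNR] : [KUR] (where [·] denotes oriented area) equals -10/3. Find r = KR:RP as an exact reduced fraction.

Assign P = (0, 0), K = (1, 0), C = (0, 1) — the answer is frame-independent, so this choice is without loss of generality.
1. V is the midpoint of CP ⇒ V = (0, 1/2)
2. X is the midpoint of VK ⇒ X = (1/2, 1/4)
3. With KR:RP = r, write λ = r/(r+1) so R = K + λ·(P−K); R is affine-linear in λ
4. N lies on line KP with KN:NP = 1:(-2) ⇒ N = (2, 0)
5. U is the centroid of triangle XVC ⇒ U = (1/6, 7/12)
Every point depending on R is an affine combination of R and λ-independent points, so each such coordinate is linear in λ; the λ² term in each signed area is a multiple of (P−K)×(P−K) = 0, so 2·[UNR] and 2·[KUR] are each linear in λ. Evaluating at λ=0 and λ=1:
  2·[UNR] = -7/12·λ − 7/12,   2·[KUR] = 7/12·λ
So [UNR]:[KUR] = (-7/12·λ − 7/12) / (7/12·λ). Setting this equal to -10/3:
  -7/12·λ − 7/12 = -10/3·(7/12·λ)  ⇒  λ = 3/7
Then r = λ/(1−λ) = (3/7)/(4/7) = 3/4. Check: with r = 3/4, R = (4/7, 0) and [UNR]:[KUR] = -10/3 as required.

r = 3/4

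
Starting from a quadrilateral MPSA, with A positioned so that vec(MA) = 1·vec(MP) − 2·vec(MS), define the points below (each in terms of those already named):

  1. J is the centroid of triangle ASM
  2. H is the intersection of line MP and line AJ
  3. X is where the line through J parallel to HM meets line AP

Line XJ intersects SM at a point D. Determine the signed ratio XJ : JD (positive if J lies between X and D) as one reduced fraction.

Choose coordinates M = (0, 0), P = (1, 0), S = (0, 1), A = (1, -2).
1. J is the centroid of triangle ASM ⇒ J = (1/3, -1/3)
2. H is the intersection of line MP and line AJ ⇒ H = (1/5, 0)
3. X is where the line through J parallel to HM meets line AP ⇒ X = (1, -1/3)
line XJ meets SM at D = (0, -1/3)
J = X + t·(D−X) with t = 2/3, so XJ:JD = 2/3:1/3

XJ:JD = 2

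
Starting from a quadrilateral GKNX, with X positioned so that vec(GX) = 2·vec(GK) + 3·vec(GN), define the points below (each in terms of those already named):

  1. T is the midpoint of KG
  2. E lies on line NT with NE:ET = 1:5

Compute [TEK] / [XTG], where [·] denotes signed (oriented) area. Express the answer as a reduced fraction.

[TEK]:[XTG] = 5/18

Work in coordinates with G = (0, 0), K = (1, 0), N = (0, 1), X = (2, 3).
1. T is the midpoint of KG ⇒ T = (1/2, 0)
2. E lies on line NT with NE:ET = 1:5 ⇒ E = (1/12, 5/6)
2·[TEK] = -5/12, 2·[XTG] = -3/2
[TEK]:[XTG] = -5/12:-3/2 = 5/18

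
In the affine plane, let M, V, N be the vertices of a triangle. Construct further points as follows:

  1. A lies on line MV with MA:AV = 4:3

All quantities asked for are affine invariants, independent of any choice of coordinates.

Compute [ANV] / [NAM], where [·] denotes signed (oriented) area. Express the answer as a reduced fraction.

Work in coordinates with M = (0, 0), V = (1, 0), N = (0, 1).
1. A lies on line MV with MA:AV = 4:3 ⇒ A = (4/7, 0)
2·[ANV] = -3/7, 2·[NAM] = -4/7
[ANV]:[NAM] = -3/7:-4/7 = 3/4

[ANV]:[NAM] = 3/4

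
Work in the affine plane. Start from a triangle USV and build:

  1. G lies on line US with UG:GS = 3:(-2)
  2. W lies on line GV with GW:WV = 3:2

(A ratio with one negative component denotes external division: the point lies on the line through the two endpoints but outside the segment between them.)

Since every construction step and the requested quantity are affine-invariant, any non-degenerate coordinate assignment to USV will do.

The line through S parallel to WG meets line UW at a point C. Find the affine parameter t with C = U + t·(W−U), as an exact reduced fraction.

t = 1/3

Set U = (0, 0), S = (1, 0), V = (0, 1); any affine frame gives the same invariant.
1. G lies on line US with UG:GS = 3:(-2) ⇒ G = (3, 0)
2. W lies on line GV with GW:WV = 3:2 ⇒ W = (6/5, 3/5)
through S parallel to WG: direction (9/5, -3/5); meets UW at C = (2/5, 1/5)
C = U + t·(W−U) with t = 1/3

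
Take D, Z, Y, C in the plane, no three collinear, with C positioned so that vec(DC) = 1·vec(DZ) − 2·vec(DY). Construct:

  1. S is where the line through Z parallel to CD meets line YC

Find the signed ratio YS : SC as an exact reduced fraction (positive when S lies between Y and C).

Work in coordinates with D = (0, 0), Z = (1, 0), Y = (0, 1), C = (1, -2).
1. S is where the line through Z parallel to CD meets line YC ⇒ S = (-1, 4)
S = Y + t·(C−Y) with t = -1, so YS:SC = t:(1−t) = -1:2

YS:SC = -1/2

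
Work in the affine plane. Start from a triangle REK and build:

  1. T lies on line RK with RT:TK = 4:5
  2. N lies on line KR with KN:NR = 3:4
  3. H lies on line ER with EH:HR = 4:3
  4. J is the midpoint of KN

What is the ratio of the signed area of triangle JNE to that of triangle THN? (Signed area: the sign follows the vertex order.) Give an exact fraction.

Assign R = (0, 0), E = (1, 0), K = (0, 1) — the answer is frame-independent, so this choice is without loss of generality.
1. T lies on line RK with RT:TK = 4:5 ⇒ T = (0, 4/9)
2. N lies on line KR with KN:NR = 3:4 ⇒ N = (0, 4/7)
3. H lies on line ER with EH:HR = 4:3 ⇒ H = (3/7, 0)
4. J is the midpoint of KN ⇒ J = (0, 11/14)
2·[JNE] = 3/14, 2·[THN] = 8/147
[JNE]:[THN] = 3/14:8/147 = 63/16

[JNE]:[THN] = 63/16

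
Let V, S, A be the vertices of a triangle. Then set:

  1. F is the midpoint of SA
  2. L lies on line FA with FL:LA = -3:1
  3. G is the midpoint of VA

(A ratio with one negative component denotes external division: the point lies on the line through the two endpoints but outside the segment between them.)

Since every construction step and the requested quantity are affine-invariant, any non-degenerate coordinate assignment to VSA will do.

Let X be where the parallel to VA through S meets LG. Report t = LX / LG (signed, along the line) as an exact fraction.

Choose coordinates V = (0, 0), S = (1, 0), A = (0, 1).
1. F is the midpoint of SA ⇒ F = (1/2, 1/2)
2. L lies on line FA with FL:LA = -3:1 ⇒ L = (-1/4, 5/4)
3. G is the midpoint of VA ⇒ G = (0, 1/2)
through S parallel to VA: direction (0, 1); meets LG at X = (1, -5/2)
X = L + t·(G−L) with t = 5

t = 5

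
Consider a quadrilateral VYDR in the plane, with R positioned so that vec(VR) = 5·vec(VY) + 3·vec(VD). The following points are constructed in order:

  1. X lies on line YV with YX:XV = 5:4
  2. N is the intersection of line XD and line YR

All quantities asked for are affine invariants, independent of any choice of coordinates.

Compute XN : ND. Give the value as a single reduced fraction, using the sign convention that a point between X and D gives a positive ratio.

Set V = (0, 0), Y = (1, 0), D = (0, 1), R = (5, 3); any affine frame gives the same invariant.
1. X lies on line YV with YX:XV = 5:4 ⇒ X = (4/9, 0)
2. N is the intersection of line XD and line YR ⇒ N = (7/12, -5/16)
N = X + t·(D−X) with t = -5/16, so XN:ND = t:(1−t) = -5/16:21/16

XN:ND = -5/21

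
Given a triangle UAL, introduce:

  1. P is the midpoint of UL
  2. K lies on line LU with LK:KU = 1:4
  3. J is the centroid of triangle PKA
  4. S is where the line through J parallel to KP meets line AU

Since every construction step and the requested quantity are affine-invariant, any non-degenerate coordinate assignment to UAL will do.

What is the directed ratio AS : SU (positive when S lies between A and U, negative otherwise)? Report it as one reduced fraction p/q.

Set U = (0, 0), A = (1, 0), L = (0, 1); any affine frame gives the same invariant.
1. P is the midpoint of UL ⇒ P = (0, 1/2)
2. K lies on line LU with LK:KU = 1:4 ⇒ K = (0, 4/5)
3. J is the centroid of triangle PKA ⇒ J = (1/3, 13/30)
4. S is where the line through J parallel to KP meets line AU ⇒ S = (1/3, 0)
S = A + t·(U−A) with t = 2/3, so AS:SU = t:(1−t) = 2/3:1/3

AS:SU = 2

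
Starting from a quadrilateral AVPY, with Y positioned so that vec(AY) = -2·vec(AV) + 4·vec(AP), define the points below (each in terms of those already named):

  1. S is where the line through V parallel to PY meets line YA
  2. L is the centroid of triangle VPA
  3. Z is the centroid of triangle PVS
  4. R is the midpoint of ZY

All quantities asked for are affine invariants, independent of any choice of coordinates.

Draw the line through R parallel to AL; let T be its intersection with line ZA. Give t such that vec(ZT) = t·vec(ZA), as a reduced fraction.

Assign A = (0, 0), V = (1, 0), P = (0, 1), Y = (-2, 4) — the answer is frame-independent, so this choice is without loss of generality.
1. S is where the line through V parallel to PY meets line YA ⇒ S = (-3, 6)
2. L is the centroid of triangle VPA ⇒ L = (1/3, 1/3)
3. Z is the centroid of triangle PVS ⇒ Z = (-2/3, 7/3)
4. R is the midpoint of ZY ⇒ R = (-4/3, 19/6)
through R parallel to AL: direction (1/3, 1/3); meets ZA at T = (-1, 7/2)
T = Z + t·(A−Z) with t = -1/2

t = -1/2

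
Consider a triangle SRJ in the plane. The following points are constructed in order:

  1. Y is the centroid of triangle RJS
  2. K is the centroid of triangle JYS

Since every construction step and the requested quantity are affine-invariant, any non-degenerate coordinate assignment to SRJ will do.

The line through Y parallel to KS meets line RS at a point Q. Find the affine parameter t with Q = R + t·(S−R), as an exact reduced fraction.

Assign S = (0, 0), R = (1, 0), J = (0, 1) — the answer is frame-independent, so this choice is without loss of generality.
1. Y is the centroid of triangle RJS ⇒ Y = (1/3, 1/3)
2. K is the centroid of triangle JYS ⇒ K = (1/9, 4/9)
through Y parallel to KS: direction (-1/9, -4/9); meets RS at Q = (1/4, 0)
Q = R + t·(S−R) with t = 3/4

t = 3/4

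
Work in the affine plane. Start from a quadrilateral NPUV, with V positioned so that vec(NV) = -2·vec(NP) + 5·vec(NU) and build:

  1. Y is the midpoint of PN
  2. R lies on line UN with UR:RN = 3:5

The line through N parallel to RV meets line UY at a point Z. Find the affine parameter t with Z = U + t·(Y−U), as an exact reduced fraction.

Choose coordinates N = (0, 0), P = (1, 0), U = (0, 1), V = (-2, 5).
1. Y is the midpoint of PN ⇒ Y = (1/2, 0)
2. R lies on line UN with UR:RN = 3:5 ⇒ R = (0, 5/8)
through N parallel to RV: direction (-2, 35/8); meets UY at Z = (-16/3, 35/3)
Z = U + t·(Y−U) with t = -32/3

t = -32/3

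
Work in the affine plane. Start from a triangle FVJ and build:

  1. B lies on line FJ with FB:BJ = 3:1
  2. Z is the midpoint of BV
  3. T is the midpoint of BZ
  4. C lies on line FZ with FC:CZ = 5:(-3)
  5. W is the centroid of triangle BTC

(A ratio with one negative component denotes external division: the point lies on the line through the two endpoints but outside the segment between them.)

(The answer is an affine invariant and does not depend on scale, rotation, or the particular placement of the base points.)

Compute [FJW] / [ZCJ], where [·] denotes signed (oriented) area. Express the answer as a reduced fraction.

[FJW]:[ZCJ] = -2/3

Work in coordinates with F = (0, 0), V = (1, 0), J = (0, 1).
1. B lies on line FJ with FB:BJ = 3:1 ⇒ B = (0, 3/4)
2. Z is the midpoint of BV ⇒ Z = (1/2, 3/8)
3. T is the midpoint of BZ ⇒ T = (1/4, 9/16)
4. C lies on line FZ with FC:CZ = 5:(-3) ⇒ C = (5/4, 15/16)
5. W is the centroid of triangle BTC ⇒ W = (1/2, 3/4)
2·[FJW] = -1/2, 2·[ZCJ] = 3/4
[FJW]:[ZCJ] = -1/2:3/4 = -2/3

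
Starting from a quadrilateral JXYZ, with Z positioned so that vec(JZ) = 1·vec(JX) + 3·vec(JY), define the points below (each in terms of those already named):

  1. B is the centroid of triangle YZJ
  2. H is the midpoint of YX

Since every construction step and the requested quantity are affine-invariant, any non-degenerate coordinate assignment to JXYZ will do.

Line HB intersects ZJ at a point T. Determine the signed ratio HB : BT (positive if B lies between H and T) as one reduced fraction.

HB:BT = -4

Assign J = (0, 0), X = (1, 0), Y = (0, 1), Z = (1, 3) — the answer is frame-independent, so this choice is without loss of generality.
1. B is the centroid of triangle YZJ ⇒ B = (1/3, 4/3)
2. H is the midpoint of YX ⇒ H = (1/2, 1/2)
line HB meets ZJ at T = (3/8, 9/8)
B = H + t·(T−H) with t = 4/3, so HB:BT = 4/3:-1/3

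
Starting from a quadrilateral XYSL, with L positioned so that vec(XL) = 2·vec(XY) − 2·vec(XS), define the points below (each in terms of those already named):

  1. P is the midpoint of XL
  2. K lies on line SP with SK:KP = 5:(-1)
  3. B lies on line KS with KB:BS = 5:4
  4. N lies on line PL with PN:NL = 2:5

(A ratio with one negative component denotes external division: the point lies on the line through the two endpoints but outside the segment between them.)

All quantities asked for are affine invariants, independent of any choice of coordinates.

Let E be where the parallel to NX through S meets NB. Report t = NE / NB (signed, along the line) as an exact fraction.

t = 9/4

Assign X = (0, 0), Y = (1, 0), S = (0, 1), L = (2, -2) — the answer is frame-independent, so this choice is without loss of generality.
1. P is the midpoint of XL ⇒ P = (1, -1)
2. K lies on line SP with SK:KP = 5:(-1) ⇒ K = (5/4, -3/2)
3. B lies on line KS with KB:BS = 5:4 ⇒ B = (5/9, -1/9)
4. N lies on line PL with PN:NL = 2:5 ⇒ N = (9/7, -9/7)
through S parallel to NX: direction (-9/7, 9/7); meets NB at E = (-5/14, 19/14)
E = N + t·(B−N) with t = 9/4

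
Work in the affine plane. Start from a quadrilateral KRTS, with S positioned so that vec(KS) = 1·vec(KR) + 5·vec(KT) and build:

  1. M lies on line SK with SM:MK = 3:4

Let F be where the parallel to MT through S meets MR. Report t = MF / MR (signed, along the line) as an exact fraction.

Choose coordinates K = (0, 0), R = (1, 0), T = (0, 1), S = (1, 5).
1. M lies on line SK with SM:MK = 3:4 ⇒ M = (4/7, 20/7)
through S parallel to MT: direction (-4/7, -13/7); meets MR at F = (59/119, 400/119)
F = M + t·(R−M) with t = -3/17

t = -3/17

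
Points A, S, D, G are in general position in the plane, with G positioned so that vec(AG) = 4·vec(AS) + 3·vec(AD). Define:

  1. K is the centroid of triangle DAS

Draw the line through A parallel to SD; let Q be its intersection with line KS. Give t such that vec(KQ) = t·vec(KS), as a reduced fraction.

t = -2

Work in coordinates with A = (0, 0), S = (1, 0), D = (0, 1), G = (4, 3).
1. K is the centroid of triangle DAS ⇒ K = (1/3, 1/3)
through A parallel to SD: direction (-1, 1); meets KS at Q = (-1, 1)
Q = K + t·(S−K) with t = -2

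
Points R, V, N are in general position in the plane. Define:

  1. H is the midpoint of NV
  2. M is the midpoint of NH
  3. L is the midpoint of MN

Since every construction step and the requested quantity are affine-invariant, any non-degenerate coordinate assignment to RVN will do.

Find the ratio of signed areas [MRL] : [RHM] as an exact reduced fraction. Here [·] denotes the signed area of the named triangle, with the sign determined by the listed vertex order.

Assign R = (0, 0), V = (1, 0), N = (0, 1) — the answer is frame-independent, so this choice is without loss of generality.
1. H is the midpoint of NV ⇒ H = (1/2, 1/2)
2. M is the midpoint of NH ⇒ M = (1/4, 3/4)
3. L is the midpoint of MN ⇒ L = (1/8, 7/8)
2·[MRL] = -1/8, 2·[RHM] = 1/4
[MRL]:[RHM] = -1/8:1/4 = -1/2

[MRL]:[RHM] = -1/2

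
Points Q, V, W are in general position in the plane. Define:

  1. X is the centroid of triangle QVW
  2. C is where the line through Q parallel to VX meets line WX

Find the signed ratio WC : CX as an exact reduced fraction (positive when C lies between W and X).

Assign Q = (0, 0), V = (1, 0), W = (0, 1) — the answer is frame-independent, so this choice is without loss of generality.
1. X is the centroid of triangle QVW ⇒ X = (1/3, 1/3)
2. C is where the line through Q parallel to VX meets line WX ⇒ C = (2/3, -1/3)
C = W + t·(X−W) with t = 2, so WC:CX = t:(1−t) = 2:-1

WC:CX = -2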